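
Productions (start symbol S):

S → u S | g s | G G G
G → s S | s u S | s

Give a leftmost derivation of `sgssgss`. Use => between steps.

S => GGG => sSGG => sgsGG => sgssSG => sgssgsG => sgssgss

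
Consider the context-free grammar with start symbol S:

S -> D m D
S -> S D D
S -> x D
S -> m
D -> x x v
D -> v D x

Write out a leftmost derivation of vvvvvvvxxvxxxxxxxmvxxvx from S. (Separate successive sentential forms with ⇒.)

S ⇒ DmD   [S -> D m D]
DmD ⇒ vDxmD   [D -> v D x]
vDxmD ⇒ vvDxxmD   [D -> v D x]
vvDxxmD ⇒ vvvDxxxmD   [D -> v D x]
vvvDxxxmD ⇒ vvvvDxxxxmD   [D -> v D x]
vvvvDxxxxmD ⇒ vvvvvDxxxxxmD   [D -> v D x]
vvvvvDxxxxxmD ⇒ vvvvvvDxxxxxxmD   [D -> v D x]
vvvvvvDxxxxxxmD ⇒ vvvvvvvDxxxxxxxmD   [D -> v D x]
vvvvvvvDxxxxxxxmD ⇒ vvvvvvvxxvxxxxxxxmD   [D -> x x v]
vvvvvvvxxvxxxxxxxmD ⇒ vvvvvvvxxvxxxxxxxmvDx   [D -> v D x]
vvvvvvvxxvxxxxxxxmvDx ⇒ vvvvvvvxxvxxxxxxxmvxxvx   [D -> x x v]

S ⇒ DmD ⇒ vDxmD ⇒ vvDxxmD ⇒ vvvDxxxmD ⇒ vvvvDxxxxmD ⇒ vvvvvDxxxxxmD ⇒ vvvvvvDxxxxxxmD ⇒ vvvvvvvDxxxxxxxmD ⇒ vvvvvvvxxvxxxxxxxmD ⇒ vvvvvvvxxvxxxxxxxmvDx ⇒ vvvvvvvxxvxxxxxxxmvxxvx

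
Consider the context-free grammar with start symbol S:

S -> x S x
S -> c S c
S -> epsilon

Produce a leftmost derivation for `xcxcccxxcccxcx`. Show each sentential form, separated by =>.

S=>xSx=>xcScx=>xcxSxcx=>xcxcScxcx=>xcxccSccxcx=>xcxcccScccxcx=>xcxcccxSxcccxcx=>xcxcccxxcccxcx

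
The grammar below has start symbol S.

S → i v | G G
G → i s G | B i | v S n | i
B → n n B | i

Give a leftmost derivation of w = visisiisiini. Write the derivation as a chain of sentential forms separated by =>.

S=>GG=>vSnG=>vGGnG=>visGGnG=>visisGGnG=>visisiGnG=>visisiisGnG=>visisiisBinG=>visisiisiinG=>visisiisiini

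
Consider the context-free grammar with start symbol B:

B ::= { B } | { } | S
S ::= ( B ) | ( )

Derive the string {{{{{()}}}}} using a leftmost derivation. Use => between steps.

B=>{B}=>{{B}}=>{{{B}}}=>{{{{B}}}}=>{{{{{B}}}}}=>{{{{{S}}}}}=>{{{{{()}}}}}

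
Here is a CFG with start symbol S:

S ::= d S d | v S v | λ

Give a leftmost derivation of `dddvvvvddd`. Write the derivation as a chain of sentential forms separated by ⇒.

S ⇒ dSd   [S ::= d S d]
dSd ⇒ ddSdd   [S ::= d S d]
ddSdd ⇒ dddSddd   [S ::= d S d]
dddSddd ⇒ dddvSvddd   [S ::= v S v]
dddvSvddd ⇒ dddvvSvvddd   [S ::= v S v]
dddvvSvvddd ⇒ dddvvvvddd   [S ::= λ]

S⇒dSd⇒ddSdd⇒dddSddd⇒dddvSvddd⇒dddvvSvvddd⇒dddvvvvddd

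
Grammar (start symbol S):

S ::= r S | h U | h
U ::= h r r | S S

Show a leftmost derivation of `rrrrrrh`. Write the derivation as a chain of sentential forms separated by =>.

S => rS   [S ::= r S]
rS => rrS   [S ::= r S]
rrS => rrrS   [S ::= r S]
rrrS => rrrrS   [S ::= r S]
rrrrS => rrrrrS   [S ::= r S]
rrrrrS => rrrrrrS   [S ::= r S]
rrrrrrS => rrrrrrh   [S ::= h]

S=>rS=>rrS=>rrrS=>rrrrS=>rrrrrS=>rrrrrrS=>rrrrrrh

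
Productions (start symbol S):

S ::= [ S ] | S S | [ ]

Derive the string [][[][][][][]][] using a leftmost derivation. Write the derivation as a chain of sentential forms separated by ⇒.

S ⇒ SS   [S ::= S S]
SS ⇒ SSS   [S ::= S S]
SSS ⇒ []SS   [S ::= [ ]]
[]SS ⇒ [][S]S   [S ::= [ S ]]
[][S]S ⇒ [][SS]S   [S ::= S S]
[][SS]S ⇒ [][SSS]S   [S ::= S S]
[][SSS]S ⇒ [][SSSS]S   [S ::= S S]
[][SSSS]S ⇒ [][SSSSS]S   [S ::= S S]
[][SSSSS]S ⇒ [][[]SSSS]S   [S ::= [ ]]
[][[]SSSS]S ⇒ [][[][]SSS]S   [S ::= [ ]]
[][[][]SSS]S ⇒ [][[][][]SS]S   [S ::= [ ]]
[][[][][]SS]S ⇒ [][[][][][]S]S   [S ::= [ ]]
[][[][][][]S]S ⇒ [][[][][][][]]S   [S ::= [ ]]
[][[][][][][]]S ⇒ [][[][][][][]][]   [S ::= [ ]]

S⇒SS⇒SSS⇒[]SS⇒[][S]S⇒[][SS]S⇒[][SSS]S⇒[][SSSS]S⇒[][SSSSS]S⇒[][[]SSSS]S⇒[][[][]SSS]S⇒[][[][][]SS]S⇒[][[][][][]S]S⇒[][[][][][][]]S⇒[][[][][][][]][]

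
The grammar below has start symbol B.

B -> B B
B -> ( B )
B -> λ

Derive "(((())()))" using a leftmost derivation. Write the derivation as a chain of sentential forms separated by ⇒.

B ⇒ (B) ⇒ (BB) ⇒ ((B)B) ⇒ ((BB)B) ⇒ (((B)B)B) ⇒ ((((B))B)B) ⇒ (((())B)B) ⇒ (((())(B))B) ⇒ (((())())B) ⇒ (((())()))

B ⇒ (B)   [B -> ( B )]
(B) ⇒ (BB)   [B -> B B]
(BB) ⇒ ((B)B)   [B -> ( B )]
((B)B) ⇒ ((BB)B)   [B -> B B]
((BB)B) ⇒ (((B)B)B)   [B -> ( B )]
(((B)B)B) ⇒ ((((B))B)B)   [B -> ( B )]
((((B))B)B) ⇒ (((())B)B)   [B -> λ]
(((())B)B) ⇒ (((())(B))B)   [B -> ( B )]
(((())(B))B) ⇒ (((())())B)   [B -> λ]
(((())())B) ⇒ (((())()))   [B -> λ]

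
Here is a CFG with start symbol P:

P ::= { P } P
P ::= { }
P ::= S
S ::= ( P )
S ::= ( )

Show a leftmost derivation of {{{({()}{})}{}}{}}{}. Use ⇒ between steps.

P ⇒ {P}P   [P ::= { P } P]
{P}P ⇒ {{P}P}P   [P ::= { P } P]
{{P}P}P ⇒ {{{P}P}P}P   [P ::= { P } P]
{{{P}P}P}P ⇒ {{{S}P}P}P   [P ::= S]
{{{S}P}P}P ⇒ {{{(P)}P}P}P   [S ::= ( P )]
{{{(P)}P}P}P ⇒ {{{({P}P)}P}P}P   [P ::= { P } P]
{{{({P}P)}P}P}P ⇒ {{{({S}P)}P}P}P   [P ::= S]
{{{({S}P)}P}P}P ⇒ {{{({()}P)}P}P}P   [S ::= ( )]
{{{({()}P)}P}P}P ⇒ {{{({()}{})}P}P}P   [P ::= { }]
{{{({()}{})}P}P}P ⇒ {{{({()}{})}{}}P}P   [P ::= { }]
{{{({()}{})}{}}P}P ⇒ {{{({()}{})}{}}{}}P   [P ::= { }]
{{{({()}{})}{}}{}}P ⇒ {{{({()}{})}{}}{}}{}   [P ::= { }]

P⇒{P}P⇒{{P}P}P⇒{{{P}P}P}P⇒{{{S}P}P}P⇒{{{(P)}P}P}P⇒{{{({P}P)}P}P}P⇒{{{({S}P)}P}P}P⇒{{{({()}P)}P}P}P⇒{{{({()}{})}P}P}P⇒{{{({()}{})}{}}P}P⇒{{{({()}{})}{}}{}}P⇒{{{({()}{})}{}}{}}{}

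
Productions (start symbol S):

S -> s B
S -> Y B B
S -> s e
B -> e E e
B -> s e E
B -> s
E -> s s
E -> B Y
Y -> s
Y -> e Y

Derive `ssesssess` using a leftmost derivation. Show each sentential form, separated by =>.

S => YBB => sBB => sseEB => sseBYB => ssesYB => ssessB => ssessseE => ssesssess

S => YBB   [S -> Y B B]
YBB => sBB   [Y -> s]
sBB => sseEB   [B -> s e E]
sseEB => sseBYB   [E -> B Y]
sseBYB => ssesYB   [B -> s]
ssesYB => ssessB   [Y -> s]
ssessB => ssessseE   [B -> s e E]
ssessseE => ssesssess   [E -> s s]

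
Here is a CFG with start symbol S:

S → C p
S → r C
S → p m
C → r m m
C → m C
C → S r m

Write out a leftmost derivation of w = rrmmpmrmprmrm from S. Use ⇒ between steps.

S ⇒ rC ⇒ rSrm ⇒ rrCrm ⇒ rrmCrm ⇒ rrmmCrm ⇒ rrmmSrmrm ⇒ rrmmCprmrm ⇒ rrmmSrmprmrm ⇒ rrmmpmrmprmrm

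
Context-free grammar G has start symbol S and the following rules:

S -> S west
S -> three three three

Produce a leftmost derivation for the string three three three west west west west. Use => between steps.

S => S west => S west west => S west west west => S west west west west => three three three west west west west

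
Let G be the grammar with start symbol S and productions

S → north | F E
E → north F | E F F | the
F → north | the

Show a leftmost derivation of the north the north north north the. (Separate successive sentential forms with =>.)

S => F E   [S → F E]
F E => the E   [F → the]
the E => the E F F   [E → E F F]
the E F F => the E F F F F   [E → E F F]
the E F F F F => the north F F F F F   [E → north F]
the north F F F F F => the north the F F F F   [F → the]
the north the F F F F => the north the north F F F   [F → north]
the north the north F F F => the north the north north F F   [F → north]
the north the north north F F => the north the north north north F   [F → north]
the north the north north north F => the north the north north north the   [F → the]

S => F E => the E => the E F F => the E F F F F => the north F F F F F => the north the F F F F => the north the north F F F => the north the north north F F => the north the north north north F => the north the north north north the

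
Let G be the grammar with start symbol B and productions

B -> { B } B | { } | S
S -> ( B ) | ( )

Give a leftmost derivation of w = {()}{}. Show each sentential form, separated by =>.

B => {B}B => {S}B => {()}B => {()}{}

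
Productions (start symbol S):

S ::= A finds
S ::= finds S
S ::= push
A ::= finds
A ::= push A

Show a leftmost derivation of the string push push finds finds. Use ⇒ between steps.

S ⇒ A finds ⇒ push A finds ⇒ push push A finds ⇒ push push finds finds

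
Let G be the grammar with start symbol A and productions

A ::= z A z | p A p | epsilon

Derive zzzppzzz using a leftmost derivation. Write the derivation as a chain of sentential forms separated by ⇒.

A ⇒ zAz ⇒ zzAzz ⇒ zzzAzzz ⇒ zzzpApzzz ⇒ zzzppzzz

A ⇒ zAz   [A ::= z A z]
zAz ⇒ zzAzz   [A ::= z A z]
zzAzz ⇒ zzzAzzz   [A ::= z A z]
zzzAzzz ⇒ zzzpApzzz   [A ::= p A p]
zzzpApzzz ⇒ zzzppzzz   [A ::= epsilon]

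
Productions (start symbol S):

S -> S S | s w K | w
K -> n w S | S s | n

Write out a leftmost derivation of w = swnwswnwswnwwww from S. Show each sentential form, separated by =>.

S => SS   [S -> S S]
SS => SSS   [S -> S S]
SSS => swKSS   [S -> s w K]
swKSS => swnwSSS   [K -> n w S]
swnwSSS => swnwSSSS   [S -> S S]
swnwSSSS => swnwswKSSS   [S -> s w K]
swnwswKSSS => swnwswnwSSSS   [K -> n w S]
swnwswnwSSSS => swnwswnwSSSSS   [S -> S S]
swnwswnwSSSSS => swnwswnwswKSSSS   [S -> s w K]
swnwswnwswKSSSS => swnwswnwswnSSSS   [K -> n]
swnwswnwswnSSSS => swnwswnwswnwSSS   [S -> w]
swnwswnwswnwSSS => swnwswnwswnwwSS   [S -> w]
swnwswnwswnwwSS => swnwswnwswnwwwS   [S -> w]
swnwswnwswnwwwS => swnwswnwswnwwww   [S -> w]

S => SS => SSS => swKSS => swnwSSS => swnwSSSS => swnwswKSSS => swnwswnwSSSS => swnwswnwSSSSS => swnwswnwswKSSSS => swnwswnwswnSSSS => swnwswnwswnwSSS => swnwswnwswnwwSS => swnwswnwswnwwwS => swnwswnwswnwwww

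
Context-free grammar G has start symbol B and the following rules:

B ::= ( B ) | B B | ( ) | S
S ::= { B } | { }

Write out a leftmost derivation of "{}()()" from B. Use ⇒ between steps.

B ⇒ BB ⇒ BBB ⇒ SBB ⇒ {}BB ⇒ {}()B ⇒ {}()()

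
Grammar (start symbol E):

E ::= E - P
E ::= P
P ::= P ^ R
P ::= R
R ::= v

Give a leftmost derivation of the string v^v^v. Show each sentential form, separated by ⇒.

E ⇒ P   [E ::= P]
P ⇒ P^R   [P ::= P ^ R]
P^R ⇒ P^R^R   [P ::= P ^ R]
P^R^R ⇒ R^R^R   [P ::= R]
R^R^R ⇒ v^R^R   [R ::= v]
v^R^R ⇒ v^v^R   [R ::= v]
v^v^R ⇒ v^v^v   [R ::= v]

E ⇒ P ⇒ P^R ⇒ P^R^R ⇒ R^R^R ⇒ v^R^R ⇒ v^v^R ⇒ v^v^v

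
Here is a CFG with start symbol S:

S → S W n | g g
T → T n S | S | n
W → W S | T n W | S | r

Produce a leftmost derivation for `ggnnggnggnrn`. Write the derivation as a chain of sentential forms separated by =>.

S=>SWn=>ggWn=>ggTnWn=>ggTnSnWn=>ggTnSnSnWn=>ggnnSnSnWn=>ggnnggnSnWn=>ggnnggnggnWn=>ggnnggnggnrn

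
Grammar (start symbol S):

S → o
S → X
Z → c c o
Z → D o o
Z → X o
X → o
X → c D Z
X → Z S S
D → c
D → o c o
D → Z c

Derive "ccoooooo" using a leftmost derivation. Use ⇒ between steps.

S ⇒ X ⇒ ZSS ⇒ XoSS ⇒ ZSSoSS ⇒ ccoSSoSS ⇒ ccooSoSS ⇒ ccooooSS ⇒ ccoooooS ⇒ ccoooooo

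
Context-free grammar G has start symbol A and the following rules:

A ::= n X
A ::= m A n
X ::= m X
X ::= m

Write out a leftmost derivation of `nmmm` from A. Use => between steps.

A => nX => nmX => nmmX => nmmm

A => nX   [A ::= n X]
nX => nmX   [X ::= m X]
nmX => nmmX   [X ::= m X]
nmmX => nmmm   [X ::= m]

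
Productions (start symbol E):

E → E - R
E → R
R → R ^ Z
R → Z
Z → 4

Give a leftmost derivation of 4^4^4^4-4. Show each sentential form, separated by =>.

E => E-R   [E → E - R]
E-R => R-R   [E → R]
R-R => R^Z-R   [R → R ^ Z]
R^Z-R => R^Z^Z-R   [R → R ^ Z]
R^Z^Z-R => R^Z^Z^Z-R   [R → R ^ Z]
R^Z^Z^Z-R => Z^Z^Z^Z-R   [R → Z]
Z^Z^Z^Z-R => 4^Z^Z^Z-R   [Z → 4]
4^Z^Z^Z-R => 4^4^Z^Z-R   [Z → 4]
4^4^Z^Z-R => 4^4^4^Z-R   [Z → 4]
4^4^4^Z-R => 4^4^4^4-R   [Z → 4]
4^4^4^4-R => 4^4^4^4-Z   [R → Z]
4^4^4^4-Z => 4^4^4^4-4   [Z → 4]

E => E-R => R-R => R^Z-R => R^Z^Z-R => R^Z^Z^Z-R => Z^Z^Z^Z-R => 4^Z^Z^Z-R => 4^4^Z^Z-R => 4^4^4^Z-R => 4^4^4^4-R => 4^4^4^4-Z => 4^4^4^4-4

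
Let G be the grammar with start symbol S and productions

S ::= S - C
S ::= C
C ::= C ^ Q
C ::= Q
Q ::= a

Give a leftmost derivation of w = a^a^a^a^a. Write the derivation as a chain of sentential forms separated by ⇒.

S ⇒ C   [S ::= C]
C ⇒ C^Q   [C ::= C ^ Q]
C^Q ⇒ C^Q^Q   [C ::= C ^ Q]
C^Q^Q ⇒ C^Q^Q^Q   [C ::= C ^ Q]
C^Q^Q^Q ⇒ C^Q^Q^Q^Q   [C ::= C ^ Q]
C^Q^Q^Q^Q ⇒ Q^Q^Q^Q^Q   [C ::= Q]
Q^Q^Q^Q^Q ⇒ a^Q^Q^Q^Q   [Q ::= a]
a^Q^Q^Q^Q ⇒ a^a^Q^Q^Q   [Q ::= a]
a^a^Q^Q^Q ⇒ a^a^a^Q^Q   [Q ::= a]
a^a^a^Q^Q ⇒ a^a^a^a^Q   [Q ::= a]
a^a^a^a^Q ⇒ a^a^a^a^a   [Q ::= a]

S⇒C⇒C^Q⇒C^Q^Q⇒C^Q^Q^Q⇒C^Q^Q^Q^Q⇒Q^Q^Q^Q^Q⇒a^Q^Q^Q^Q⇒a^a^Q^Q^Q⇒a^a^a^Q^Q⇒a^a^a^a^Q⇒a^a^a^a^a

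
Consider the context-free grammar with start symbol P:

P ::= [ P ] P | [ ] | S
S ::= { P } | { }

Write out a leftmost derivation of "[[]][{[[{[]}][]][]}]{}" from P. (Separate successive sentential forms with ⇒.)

P⇒[P]P⇒[[]]P⇒[[]][P]P⇒[[]][S]P⇒[[]][{P}]P⇒[[]][{[P]P}]P⇒[[]][{[[P]P]P}]P⇒[[]][{[[S]P]P}]P⇒[[]][{[[{P}]P]P}]P⇒[[]][{[[{[]}]P]P}]P⇒[[]][{[[{[]}][]]P}]P⇒[[]][{[[{[]}][]][]}]P⇒[[]][{[[{[]}][]][]}]S⇒[[]][{[[{[]}][]][]}]{}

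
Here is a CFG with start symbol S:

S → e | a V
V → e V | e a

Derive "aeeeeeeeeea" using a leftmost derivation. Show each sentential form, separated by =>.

S=>aV=>aeV=>aeeV=>aeeeV=>aeeeeV=>aeeeeeV=>aeeeeeeV=>aeeeeeeeV=>aeeeeeeeeV=>aeeeeeeeeea

S => aV   [S → a V]
aV => aeV   [V → e V]
aeV => aeeV   [V → e V]
aeeV => aeeeV   [V → e V]
aeeeV => aeeeeV   [V → e V]
aeeeeV => aeeeeeV   [V → e V]
aeeeeeV => aeeeeeeV   [V → e V]
aeeeeeeV => aeeeeeeeV   [V → e V]
aeeeeeeeV => aeeeeeeeeV   [V → e V]
aeeeeeeeeV => aeeeeeeeeea   [V → e a]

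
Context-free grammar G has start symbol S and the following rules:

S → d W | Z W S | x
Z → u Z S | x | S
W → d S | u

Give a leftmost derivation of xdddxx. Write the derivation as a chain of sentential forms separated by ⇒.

S ⇒ ZWS   [S → Z W S]
ZWS ⇒ SWS   [Z → S]
SWS ⇒ xWS   [S → x]
xWS ⇒ xdSS   [W → d S]
xdSS ⇒ xddWS   [S → d W]
xddWS ⇒ xdddSS   [W → d S]
xdddSS ⇒ xdddxS   [S → x]
xdddxS ⇒ xdddxx   [S → x]

S⇒ZWS⇒SWS⇒xWS⇒xdSS⇒xddWS⇒xdddSS⇒xdddxS⇒xdddxx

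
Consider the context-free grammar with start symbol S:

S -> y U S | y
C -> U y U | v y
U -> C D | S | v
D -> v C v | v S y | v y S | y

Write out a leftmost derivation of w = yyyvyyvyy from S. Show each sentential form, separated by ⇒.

S ⇒ yUS ⇒ yCDS ⇒ yUyUDS ⇒ yCDyUDS ⇒ yUyUDyUDS ⇒ ySyUDyUDS ⇒ yyyUDyUDS ⇒ yyyvDyUDS ⇒ yyyvyyUDS ⇒ yyyvyyvDS ⇒ yyyvyyvyS ⇒ yyyvyyvyy

S ⇒ yUS   [S -> y U S]
yUS ⇒ yCDS   [U -> C D]
yCDS ⇒ yUyUDS   [C -> U y U]
yUyUDS ⇒ yCDyUDS   [U -> C D]
yCDyUDS ⇒ yUyUDyUDS   [C -> U y U]
yUyUDyUDS ⇒ ySyUDyUDS   [U -> S]
ySyUDyUDS ⇒ yyyUDyUDS   [S -> y]
yyyUDyUDS ⇒ yyyvDyUDS   [U -> v]
yyyvDyUDS ⇒ yyyvyyUDS   [D -> y]
yyyvyyUDS ⇒ yyyvyyvDS   [U -> v]
yyyvyyvDS ⇒ yyyvyyvyS   [D -> y]
yyyvyyvyS ⇒ yyyvyyvyy   [S -> y]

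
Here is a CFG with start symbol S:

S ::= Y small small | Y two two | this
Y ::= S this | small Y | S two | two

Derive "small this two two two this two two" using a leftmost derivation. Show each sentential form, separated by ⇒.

S ⇒ Y two two   [S ::= Y two two]
Y two two ⇒ S this two two   [Y ::= S this]
S this two two ⇒ Y two two this two two   [S ::= Y two two]
Y two two this two two ⇒ small Y two two this two two   [Y ::= small Y]
small Y two two this two two ⇒ small S two two two this two two   [Y ::= S two]
small S two two two this two two ⇒ small this two two two this two two   [S ::= this]

S ⇒ Y two two ⇒ S this two two ⇒ Y two two this two two ⇒ small Y two two this two two ⇒ small S two two two this two two ⇒ small this two two two this two two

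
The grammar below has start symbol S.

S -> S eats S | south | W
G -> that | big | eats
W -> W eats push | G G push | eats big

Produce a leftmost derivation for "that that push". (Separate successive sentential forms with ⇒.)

S ⇒ W   [S -> W]
W ⇒ G G push   [W -> G G push]
G G push ⇒ that G push   [G -> that]
that G push ⇒ that that push   [G -> that]

S ⇒ W ⇒ G G push ⇒ that G push ⇒ that that push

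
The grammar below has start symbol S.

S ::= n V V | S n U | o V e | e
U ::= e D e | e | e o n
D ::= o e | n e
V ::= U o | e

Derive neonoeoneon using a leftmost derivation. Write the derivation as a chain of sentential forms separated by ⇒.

S ⇒ SnU ⇒ nVVnU ⇒ nUoVnU ⇒ neonoVnU ⇒ neonoUonU ⇒ neonoeonU ⇒ neonoeoneon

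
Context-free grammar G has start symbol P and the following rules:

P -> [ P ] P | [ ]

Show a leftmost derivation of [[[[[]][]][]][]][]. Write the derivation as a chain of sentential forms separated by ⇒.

P ⇒ [P]P   [P -> [ P ] P]
[P]P ⇒ [[P]P]P   [P -> [ P ] P]
[[P]P]P ⇒ [[[P]P]P]P   [P -> [ P ] P]
[[[P]P]P]P ⇒ [[[[P]P]P]P]P   [P -> [ P ] P]
[[[[P]P]P]P]P ⇒ [[[[[]]P]P]P]P   [P -> [ ]]
[[[[[]]P]P]P]P ⇒ [[[[[]][]]P]P]P   [P -> [ ]]
[[[[[]][]]P]P]P ⇒ [[[[[]][]][]]P]P   [P -> [ ]]
[[[[[]][]][]]P]P ⇒ [[[[[]][]][]][]]P   [P -> [ ]]
[[[[[]][]][]][]]P ⇒ [[[[[]][]][]][]][]   [P -> [ ]]

P ⇒ [P]P ⇒ [[P]P]P ⇒ [[[P]P]P]P ⇒ [[[[P]P]P]P]P ⇒ [[[[[]]P]P]P]P ⇒ [[[[[]][]]P]P]P ⇒ [[[[[]][]][]]P]P ⇒ [[[[[]][]][]][]]P ⇒ [[[[[]][]][]][]][]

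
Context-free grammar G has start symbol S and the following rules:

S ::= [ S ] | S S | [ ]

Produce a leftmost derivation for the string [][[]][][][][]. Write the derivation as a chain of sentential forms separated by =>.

S => SS   [S ::= S S]
SS => SSS   [S ::= S S]
SSS => []SS   [S ::= [ ]]
[]SS => []SSS   [S ::= S S]
[]SSS => []SSSS   [S ::= S S]
[]SSSS => []SSSSS   [S ::= S S]
[]SSSSS => [][S]SSSS   [S ::= [ S ]]
[][S]SSSS => [][[]]SSSS   [S ::= [ ]]
[][[]]SSSS => [][[]][]SSS   [S ::= [ ]]
[][[]][]SSS => [][[]][][]SS   [S ::= [ ]]
[][[]][][]SS => [][[]][][][]S   [S ::= [ ]]
[][[]][][][]S => [][[]][][][][]   [S ::= [ ]]

S => SS => SSS => []SS => []SSS => []SSSS => []SSSSS => [][S]SSSS => [][[]]SSSS => [][[]][]SSS => [][[]][][]SS => [][[]][][][]S => [][[]][][][][]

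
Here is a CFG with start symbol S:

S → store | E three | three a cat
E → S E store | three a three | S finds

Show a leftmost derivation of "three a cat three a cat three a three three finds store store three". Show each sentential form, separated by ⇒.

S ⇒ E three ⇒ S E store three ⇒ three a cat E store three ⇒ three a cat S E store store three ⇒ three a cat three a cat E store store three ⇒ three a cat three a cat S finds store store three ⇒ three a cat three a cat E three finds store store three ⇒ three a cat three a cat three a three three finds store store three

S ⇒ E three   [S → E three]
E three ⇒ S E store three   [E → S E store]
S E store three ⇒ three a cat E store three   [S → three a cat]
three a cat E store three ⇒ three a cat S E store store three   [E → S E store]
three a cat S E store store three ⇒ three a cat three a cat E store store three   [S → three a cat]
three a cat three a cat E store store three ⇒ three a cat three a cat S finds store store three   [E → S finds]
three a cat three a cat S finds store store three ⇒ three a cat three a cat E three finds store store three   [S → E three]
three a cat three a cat E three finds store store three ⇒ three a cat three a cat three a three three finds store store three   [E → three a three]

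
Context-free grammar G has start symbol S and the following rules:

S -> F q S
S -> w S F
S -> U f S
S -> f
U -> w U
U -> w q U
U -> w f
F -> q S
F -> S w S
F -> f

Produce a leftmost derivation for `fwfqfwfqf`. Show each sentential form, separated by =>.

S => FqS => SwSqS => FqSwSqS => SwSqSwSqS => fwSqSwSqS => fwfqSwSqS => fwfqfwSqS => fwfqfwfqS => fwfqfwfqf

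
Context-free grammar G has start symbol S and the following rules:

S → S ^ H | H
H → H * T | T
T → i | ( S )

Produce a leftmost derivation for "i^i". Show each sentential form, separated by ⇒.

S ⇒ S^H   [S → S ^ H]
S^H ⇒ H^H   [S → H]
H^H ⇒ T^H   [H → T]
T^H ⇒ i^H   [T → i]
i^H ⇒ i^T   [H → T]
i^T ⇒ i^i   [T → i]

S ⇒ S^H ⇒ H^H ⇒ T^H ⇒ i^H ⇒ i^T ⇒ i^i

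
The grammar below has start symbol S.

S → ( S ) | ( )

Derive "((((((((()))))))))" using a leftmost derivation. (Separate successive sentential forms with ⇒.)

S ⇒ (S) ⇒ ((S)) ⇒ (((S))) ⇒ ((((S)))) ⇒ (((((S))))) ⇒ ((((((S)))))) ⇒ (((((((S))))))) ⇒ ((((((((S)))))))) ⇒ ((((((((()))))))))

S ⇒ (S)   [S → ( S )]
(S) ⇒ ((S))   [S → ( S )]
((S)) ⇒ (((S)))   [S → ( S )]
(((S))) ⇒ ((((S))))   [S → ( S )]
((((S)))) ⇒ (((((S)))))   [S → ( S )]
(((((S))))) ⇒ ((((((S))))))   [S → ( S )]
((((((S)))))) ⇒ (((((((S)))))))   [S → ( S )]
(((((((S))))))) ⇒ ((((((((S))))))))   [S → ( S )]
((((((((S)))))))) ⇒ ((((((((()))))))))   [S → ( )]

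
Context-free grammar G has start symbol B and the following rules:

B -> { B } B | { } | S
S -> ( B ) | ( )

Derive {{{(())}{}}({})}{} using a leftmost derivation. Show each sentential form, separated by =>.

B=>{B}B=>{{B}B}B=>{{{B}B}B}B=>{{{S}B}B}B=>{{{(B)}B}B}B=>{{{(S)}B}B}B=>{{{(())}B}B}B=>{{{(())}{}}B}B=>{{{(())}{}}S}B=>{{{(())}{}}(B)}B=>{{{(())}{}}({})}B=>{{{(())}{}}({})}{}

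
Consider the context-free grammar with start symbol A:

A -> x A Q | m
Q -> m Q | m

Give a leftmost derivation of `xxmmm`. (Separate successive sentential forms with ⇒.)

A ⇒ xAQ   [A -> x A Q]
xAQ ⇒ xxAQQ   [A -> x A Q]
xxAQQ ⇒ xxmQQ   [A -> m]
xxmQQ ⇒ xxmmQ   [Q -> m]
xxmmQ ⇒ xxmmm   [Q -> m]

A ⇒ xAQ ⇒ xxAQQ ⇒ xxmQQ ⇒ xxmmQ ⇒ xxmmm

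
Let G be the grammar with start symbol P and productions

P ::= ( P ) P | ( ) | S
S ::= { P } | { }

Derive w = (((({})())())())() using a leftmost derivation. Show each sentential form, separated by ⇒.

P ⇒ (P)P   [P ::= ( P ) P]
(P)P ⇒ ((P)P)P   [P ::= ( P ) P]
((P)P)P ⇒ (((P)P)P)P   [P ::= ( P ) P]
(((P)P)P)P ⇒ ((((P)P)P)P)P   [P ::= ( P ) P]
((((P)P)P)P)P ⇒ ((((S)P)P)P)P   [P ::= S]
((((S)P)P)P)P ⇒ (((({})P)P)P)P   [S ::= { }]
(((({})P)P)P)P ⇒ (((({})())P)P)P   [P ::= ( )]
(((({})())P)P)P ⇒ (((({})())())P)P   [P ::= ( )]
(((({})())())P)P ⇒ (((({})())())())P   [P ::= ( )]
(((({})())())())P ⇒ (((({})())())())()   [P ::= ( )]

P⇒(P)P⇒((P)P)P⇒(((P)P)P)P⇒((((P)P)P)P)P⇒((((S)P)P)P)P⇒(((({})P)P)P)P⇒(((({})())P)P)P⇒(((({})())())P)P⇒(((({})())())())P⇒(((({})())())())()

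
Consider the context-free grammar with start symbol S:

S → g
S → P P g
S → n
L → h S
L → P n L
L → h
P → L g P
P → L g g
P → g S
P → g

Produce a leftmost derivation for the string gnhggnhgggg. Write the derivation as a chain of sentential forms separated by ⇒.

S ⇒ PPg   [S → P P g]
PPg ⇒ LggPg   [P → L g g]
LggPg ⇒ PnLggPg   [L → P n L]
PnLggPg ⇒ LgPnLggPg   [P → L g P]
LgPnLggPg ⇒ PnLgPnLggPg   [L → P n L]
PnLgPnLggPg ⇒ gnLgPnLggPg   [P → g]
gnLgPnLggPg ⇒ gnhgPnLggPg   [L → h]
gnhgPnLggPg ⇒ gnhggnLggPg   [P → g]
gnhggnLggPg ⇒ gnhggnhggPg   [L → h]
gnhggnhggPg ⇒ gnhggnhgggg   [P → g]

S ⇒ PPg ⇒ LggPg ⇒ PnLggPg ⇒ LgPnLggPg ⇒ PnLgPnLggPg ⇒ gnLgPnLggPg ⇒ gnhgPnLggPg ⇒ gnhggnLggPg ⇒ gnhggnhggPg ⇒ gnhggnhgggg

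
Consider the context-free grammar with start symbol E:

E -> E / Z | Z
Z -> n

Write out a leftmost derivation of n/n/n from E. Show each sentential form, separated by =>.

E => E/Z   [E -> E / Z]
E/Z => E/Z/Z   [E -> E / Z]
E/Z/Z => Z/Z/Z   [E -> Z]
Z/Z/Z => n/Z/Z   [Z -> n]
n/Z/Z => n/n/Z   [Z -> n]
n/n/Z => n/n/n   [Z -> n]

E => E/Z => E/Z/Z => Z/Z/Z => n/Z/Z => n/n/Z => n/n/n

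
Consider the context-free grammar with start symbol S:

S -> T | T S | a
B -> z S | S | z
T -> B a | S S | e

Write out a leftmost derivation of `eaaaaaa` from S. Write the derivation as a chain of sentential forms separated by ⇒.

S ⇒ TS ⇒ BaS ⇒ SaS ⇒ TSaS ⇒ BaSaS ⇒ SaSaS ⇒ TSaSaS ⇒ BaSaSaS ⇒ SaSaSaS ⇒ TaSaSaS ⇒ eaSaSaS ⇒ eaaaSaS ⇒ eaaaaaS ⇒ eaaaaaa

S ⇒ TS   [S -> T S]
TS ⇒ BaS   [T -> B a]
BaS ⇒ SaS   [B -> S]
SaS ⇒ TSaS   [S -> T S]
TSaS ⇒ BaSaS   [T -> B a]
BaSaS ⇒ SaSaS   [B -> S]
SaSaS ⇒ TSaSaS   [S -> T S]
TSaSaS ⇒ BaSaSaS   [T -> B a]
BaSaSaS ⇒ SaSaSaS   [B -> S]
SaSaSaS ⇒ TaSaSaS   [S -> T]
TaSaSaS ⇒ eaSaSaS   [T -> e]
eaSaSaS ⇒ eaaaSaS   [S -> a]
eaaaSaS ⇒ eaaaaaS   [S -> a]
eaaaaaS ⇒ eaaaaaa   [S -> a]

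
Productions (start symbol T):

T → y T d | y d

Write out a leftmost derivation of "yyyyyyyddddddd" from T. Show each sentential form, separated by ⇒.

T⇒yTd⇒yyTdd⇒yyyTddd⇒yyyyTdddd⇒yyyyyTddddd⇒yyyyyyTdddddd⇒yyyyyyyddddddd

T ⇒ yTd   [T → y T d]
yTd ⇒ yyTdd   [T → y T d]
yyTdd ⇒ yyyTddd   [T → y T d]
yyyTddd ⇒ yyyyTdddd   [T → y T d]
yyyyTdddd ⇒ yyyyyTddddd   [T → y T d]
yyyyyTddddd ⇒ yyyyyyTdddddd   [T → y T d]
yyyyyyTdddddd ⇒ yyyyyyyddddddd   [T → y d]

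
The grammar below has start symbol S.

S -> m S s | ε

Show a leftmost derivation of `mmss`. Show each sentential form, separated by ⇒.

S ⇒ mSs ⇒ mmSss ⇒ mmss

S ⇒ mSs   [S -> m S s]
mSs ⇒ mmSss   [S -> m S s]
mmSss ⇒ mmss   [S -> ε]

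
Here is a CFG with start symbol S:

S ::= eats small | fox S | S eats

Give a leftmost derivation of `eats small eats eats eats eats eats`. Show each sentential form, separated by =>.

S => S eats   [S ::= S eats]
S eats => S eats eats   [S ::= S eats]
S eats eats => S eats eats eats   [S ::= S eats]
S eats eats eats => S eats eats eats eats   [S ::= S eats]
S eats eats eats eats => S eats eats eats eats eats   [S ::= S eats]
S eats eats eats eats eats => eats small eats eats eats eats eats   [S ::= eats small]

S => S eats => S eats eats => S eats eats eats => S eats eats eats eats => S eats eats eats eats eats => eats small eats eats eats eats eats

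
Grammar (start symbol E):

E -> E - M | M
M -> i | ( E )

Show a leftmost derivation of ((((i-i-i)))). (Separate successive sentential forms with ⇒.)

E ⇒ M ⇒ (E) ⇒ (M) ⇒ ((E)) ⇒ ((M)) ⇒ (((E))) ⇒ (((M))) ⇒ ((((E)))) ⇒ ((((E-M)))) ⇒ ((((E-M-M)))) ⇒ ((((M-M-M)))) ⇒ ((((i-M-M)))) ⇒ ((((i-i-M)))) ⇒ ((((i-i-i))))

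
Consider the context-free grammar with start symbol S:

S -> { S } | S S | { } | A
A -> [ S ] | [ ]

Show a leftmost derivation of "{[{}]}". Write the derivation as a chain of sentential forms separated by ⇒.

S ⇒ {S}   [S -> { S }]
{S} ⇒ {A}   [S -> A]
{A} ⇒ {[S]}   [A -> [ S ]]
{[S]} ⇒ {[{}]}   [S -> { }]

S ⇒ {S} ⇒ {A} ⇒ {[S]} ⇒ {[{}]}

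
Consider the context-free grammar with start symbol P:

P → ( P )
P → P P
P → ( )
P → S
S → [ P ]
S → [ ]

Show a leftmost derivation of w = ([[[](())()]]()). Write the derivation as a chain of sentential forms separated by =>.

P => (P)   [P → ( P )]
(P) => (PP)   [P → P P]
(PP) => (SP)   [P → S]
(SP) => ([P]P)   [S → [ P ]]
([P]P) => ([S]P)   [P → S]
([S]P) => ([[P]]P)   [S → [ P ]]
([[P]]P) => ([[PP]]P)   [P → P P]
([[PP]]P) => ([[PPP]]P)   [P → P P]
([[PPP]]P) => ([[SPP]]P)   [P → S]
([[SPP]]P) => ([[[]PP]]P)   [S → [ ]]
([[[]PP]]P) => ([[[](P)P]]P)   [P → ( P )]
([[[](P)P]]P) => ([[[](())P]]P)   [P → ( )]
([[[](())P]]P) => ([[[](())()]]P)   [P → ( )]
([[[](())()]]P) => ([[[](())()]]())   [P → ( )]

P => (P) => (PP) => (SP) => ([P]P) => ([S]P) => ([[P]]P) => ([[PP]]P) => ([[PPP]]P) => ([[SPP]]P) => ([[[]PP]]P) => ([[[](P)P]]P) => ([[[](())P]]P) => ([[[](())()]]P) => ([[[](())()]]())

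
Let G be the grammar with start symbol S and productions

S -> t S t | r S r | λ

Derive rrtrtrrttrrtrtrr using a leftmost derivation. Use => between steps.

S => rSr => rrSrr => rrtStrr => rrtrSrtrr => rrtrtStrtrr => rrtrtrSrtrtrr => rrtrtrrSrrtrtrr => rrtrtrrtStrrtrtrr => rrtrtrrttrrtrtrr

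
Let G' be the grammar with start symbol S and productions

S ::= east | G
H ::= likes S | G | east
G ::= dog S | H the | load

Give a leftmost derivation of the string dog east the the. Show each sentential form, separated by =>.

S => G => H the => G the => dog S the => dog G the => dog H the the => dog east the the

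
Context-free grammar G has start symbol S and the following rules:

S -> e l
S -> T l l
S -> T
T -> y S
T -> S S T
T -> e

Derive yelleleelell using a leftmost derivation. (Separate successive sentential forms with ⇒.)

S⇒Tll⇒SSTll⇒TSTll⇒SSTSTll⇒TSTSTll⇒ySSTSTll⇒yTllSTSTll⇒yellSTSTll⇒yellelTSTll⇒yelleleSTll⇒yelleleelTll⇒yelleleelell

S ⇒ Tll   [S -> T l l]
Tll ⇒ SSTll   [T -> S S T]
SSTll ⇒ TSTll   [S -> T]
TSTll ⇒ SSTSTll   [T -> S S T]
SSTSTll ⇒ TSTSTll   [S -> T]
TSTSTll ⇒ ySSTSTll   [T -> y S]
ySSTSTll ⇒ yTllSTSTll   [S -> T l l]
yTllSTSTll ⇒ yellSTSTll   [T -> e]
yellSTSTll ⇒ yellelTSTll   [S -> e l]
yellelTSTll ⇒ yelleleSTll   [T -> e]
yelleleSTll ⇒ yelleleelTll   [S -> e l]
yelleleelTll ⇒ yelleleelell   [T -> e]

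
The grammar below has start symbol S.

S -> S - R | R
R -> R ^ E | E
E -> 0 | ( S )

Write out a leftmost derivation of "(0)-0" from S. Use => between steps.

S => S-R => R-R => E-R => (S)-R => (R)-R => (E)-R => (0)-R => (0)-E => (0)-0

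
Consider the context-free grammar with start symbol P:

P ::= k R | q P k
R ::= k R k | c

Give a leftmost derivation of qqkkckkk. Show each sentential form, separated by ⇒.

P ⇒ qPk   [P ::= q P k]
qPk ⇒ qqPkk   [P ::= q P k]
qqPkk ⇒ qqkRkk   [P ::= k R]
qqkRkk ⇒ qqkkRkkk   [R ::= k R k]
qqkkRkkk ⇒ qqkkckkk   [R ::= c]

P⇒qPk⇒qqPkk⇒qqkRkk⇒qqkkRkkk⇒qqkkckkk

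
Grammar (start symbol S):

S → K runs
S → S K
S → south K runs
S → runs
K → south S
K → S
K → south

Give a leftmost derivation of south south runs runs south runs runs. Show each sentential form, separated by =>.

S => south K runs => south S runs => south south K runs runs => south south S runs runs => south south S K runs runs => south south K runs K runs runs => south south S runs K runs runs => south south runs runs K runs runs => south south runs runs south runs runs

S => south K runs   [S → south K runs]
south K runs => south S runs   [K → S]
south S runs => south south K runs runs   [S → south K runs]
south south K runs runs => south south S runs runs   [K → S]
south south S runs runs => south south S K runs runs   [S → S K]
south south S K runs runs => south south K runs K runs runs   [S → K runs]
south south K runs K runs runs => south south S runs K runs runs   [K → S]
south south S runs K runs runs => south south runs runs K runs runs   [S → runs]
south south runs runs K runs runs => south south runs runs south runs runs   [K → south]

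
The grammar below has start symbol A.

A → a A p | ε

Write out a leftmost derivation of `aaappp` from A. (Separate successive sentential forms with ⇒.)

A ⇒ aAp ⇒ aaApp ⇒ aaaAppp ⇒ aaappp

A ⇒ aAp   [A → a A p]
aAp ⇒ aaApp   [A → a A p]
aaApp ⇒ aaaAppp   [A → a A p]
aaaAppp ⇒ aaappp   [A → ε]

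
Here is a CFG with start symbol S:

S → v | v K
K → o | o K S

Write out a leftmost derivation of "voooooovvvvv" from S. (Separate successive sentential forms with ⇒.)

S ⇒ vK ⇒ voKS ⇒ vooKSS ⇒ voooKSSS ⇒ vooooKSSSS ⇒ voooooKSSSSS ⇒ vooooooSSSSS ⇒ voooooovSSSS ⇒ voooooovvSSS ⇒ voooooovvvSS ⇒ voooooovvvvS ⇒ voooooovvvvv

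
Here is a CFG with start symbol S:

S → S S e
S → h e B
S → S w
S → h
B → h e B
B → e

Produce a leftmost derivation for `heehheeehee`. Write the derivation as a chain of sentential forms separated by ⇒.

S ⇒ SSe ⇒ heBSe ⇒ heeSe ⇒ heeSSee ⇒ heeSSeSee ⇒ heehSeSee ⇒ heehheBeSee ⇒ heehheeeSee ⇒ heehheeehee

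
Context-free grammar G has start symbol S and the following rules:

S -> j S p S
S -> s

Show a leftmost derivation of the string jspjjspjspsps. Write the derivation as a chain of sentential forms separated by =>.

S=>jSpS=>jspS=>jspjSpS=>jspjjSpSpS=>jspjjspSpS=>jspjjspjSpSpS=>jspjjspjspSpS=>jspjjspjspspS=>jspjjspjspsps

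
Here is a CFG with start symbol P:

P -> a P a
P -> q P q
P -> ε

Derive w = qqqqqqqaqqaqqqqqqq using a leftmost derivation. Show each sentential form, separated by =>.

P => qPq => qqPqq => qqqPqqq => qqqqPqqqq => qqqqqPqqqqq => qqqqqqPqqqqqq => qqqqqqqPqqqqqqq => qqqqqqqaPaqqqqqqq => qqqqqqqaqPqaqqqqqqq => qqqqqqqaqqaqqqqqqq

P => qPq   [P -> q P q]
qPq => qqPqq   [P -> q P q]
qqPqq => qqqPqqq   [P -> q P q]
qqqPqqq => qqqqPqqqq   [P -> q P q]
qqqqPqqqq => qqqqqPqqqqq   [P -> q P q]
qqqqqPqqqqq => qqqqqqPqqqqqq   [P -> q P q]
qqqqqqPqqqqqq => qqqqqqqPqqqqqqq   [P -> q P q]
qqqqqqqPqqqqqqq => qqqqqqqaPaqqqqqqq   [P -> a P a]
qqqqqqqaPaqqqqqqq => qqqqqqqaqPqaqqqqqqq   [P -> q P q]
qqqqqqqaqPqaqqqqqqq => qqqqqqqaqqaqqqqqqq   [P -> ε]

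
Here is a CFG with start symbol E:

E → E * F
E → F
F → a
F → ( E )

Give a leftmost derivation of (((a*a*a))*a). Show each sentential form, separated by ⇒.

E ⇒ F ⇒ (E) ⇒ (E*F) ⇒ (F*F) ⇒ ((E)*F) ⇒ ((F)*F) ⇒ (((E))*F) ⇒ (((E*F))*F) ⇒ (((E*F*F))*F) ⇒ (((F*F*F))*F) ⇒ (((a*F*F))*F) ⇒ (((a*a*F))*F) ⇒ (((a*a*a))*F) ⇒ (((a*a*a))*a)

E ⇒ F   [E → F]
F ⇒ (E)   [F → ( E )]
(E) ⇒ (E*F)   [E → E * F]
(E*F) ⇒ (F*F)   [E → F]
(F*F) ⇒ ((E)*F)   [F → ( E )]
((E)*F) ⇒ ((F)*F)   [E → F]
((F)*F) ⇒ (((E))*F)   [F → ( E )]
(((E))*F) ⇒ (((E*F))*F)   [E → E * F]
(((E*F))*F) ⇒ (((E*F*F))*F)   [E → E * F]
(((E*F*F))*F) ⇒ (((F*F*F))*F)   [E → F]
(((F*F*F))*F) ⇒ (((a*F*F))*F)   [F → a]
(((a*F*F))*F) ⇒ (((a*a*F))*F)   [F → a]
(((a*a*F))*F) ⇒ (((a*a*a))*F)   [F → a]
(((a*a*a))*F) ⇒ (((a*a*a))*a)   [F → a]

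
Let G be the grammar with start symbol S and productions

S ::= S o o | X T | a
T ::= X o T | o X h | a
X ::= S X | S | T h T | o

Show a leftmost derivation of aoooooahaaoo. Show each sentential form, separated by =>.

S => Soo   [S ::= S o o]
Soo => XToo   [S ::= X T]
XToo => ThTToo   [X ::= T h T]
ThTToo => XoThTToo   [T ::= X o T]
XoThTToo => SoThTToo   [X ::= S]
SoThTToo => SoooThTToo   [S ::= S o o]
SoooThTToo => aoooThTToo   [S ::= a]
aoooThTToo => aoooXoThTToo   [T ::= X o T]
aoooXoThTToo => aoooooThTToo   [X ::= o]
aoooooThTToo => aoooooahTToo   [T ::= a]
aoooooahTToo => aoooooahaToo   [T ::= a]
aoooooahaToo => aoooooahaaoo   [T ::= a]

S => Soo => XToo => ThTToo => XoThTToo => SoThTToo => SoooThTToo => aoooThTToo => aoooXoThTToo => aoooooThTToo => aoooooahTToo => aoooooahaToo => aoooooahaaoo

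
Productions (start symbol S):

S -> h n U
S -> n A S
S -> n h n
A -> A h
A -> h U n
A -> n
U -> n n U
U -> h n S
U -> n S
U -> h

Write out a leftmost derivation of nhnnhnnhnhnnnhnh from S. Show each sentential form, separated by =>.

S => nAS   [S -> n A S]
nAS => nhUnS   [A -> h U n]
nhUnS => nhnSnS   [U -> n S]
nhnSnS => nhnnhnnS   [S -> n h n]
nhnnhnnS => nhnnhnnhnU   [S -> h n U]
nhnnhnnhnU => nhnnhnnhnhnS   [U -> h n S]
nhnnhnnhnhnS => nhnnhnnhnhnnAS   [S -> n A S]
nhnnhnnhnhnnAS => nhnnhnnhnhnnnS   [A -> n]
nhnnhnnhnhnnnS => nhnnhnnhnhnnnhnU   [S -> h n U]
nhnnhnnhnhnnnhnU => nhnnhnnhnhnnnhnh   [U -> h]

S => nAS => nhUnS => nhnSnS => nhnnhnnS => nhnnhnnhnU => nhnnhnnhnhnS => nhnnhnnhnhnnAS => nhnnhnnhnhnnnS => nhnnhnnhnhnnnhnU => nhnnhnnhnhnnnhnh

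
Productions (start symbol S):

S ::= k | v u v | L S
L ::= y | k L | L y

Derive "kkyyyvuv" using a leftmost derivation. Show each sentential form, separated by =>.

S => LS => LyS => kLyS => kkLyS => kkLyyS => kkyyyS => kkyyyvuv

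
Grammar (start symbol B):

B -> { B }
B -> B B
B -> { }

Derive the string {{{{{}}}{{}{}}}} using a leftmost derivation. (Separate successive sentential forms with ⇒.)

B ⇒ {B} ⇒ {{B}} ⇒ {{BB}} ⇒ {{{B}B}} ⇒ {{{{B}}B}} ⇒ {{{{{}}}B}} ⇒ {{{{{}}}{B}}} ⇒ {{{{{}}}{BB}}} ⇒ {{{{{}}}{{}B}}} ⇒ {{{{{}}}{{}{}}}}

B ⇒ {B}   [B -> { B }]
{B} ⇒ {{B}}   [B -> { B }]
{{B}} ⇒ {{BB}}   [B -> B B]
{{BB}} ⇒ {{{B}B}}   [B -> { B }]
{{{B}B}} ⇒ {{{{B}}B}}   [B -> { B }]
{{{{B}}B}} ⇒ {{{{{}}}B}}   [B -> { }]
{{{{{}}}B}} ⇒ {{{{{}}}{B}}}   [B -> { B }]
{{{{{}}}{B}}} ⇒ {{{{{}}}{BB}}}   [B -> B B]
{{{{{}}}{BB}}} ⇒ {{{{{}}}{{}B}}}   [B -> { }]
{{{{{}}}{{}B}}} ⇒ {{{{{}}}{{}{}}}}   [B -> { }]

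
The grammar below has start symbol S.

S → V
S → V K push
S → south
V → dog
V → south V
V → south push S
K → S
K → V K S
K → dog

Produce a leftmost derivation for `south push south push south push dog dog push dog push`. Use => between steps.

S => V K push => south push S K push => south push V K push K push => south push south push S K push K push => south push south push V K push K push => south push south push south push S K push K push => south push south push south push V K push K push => south push south push south push dog K push K push => south push south push south push dog dog push K push => south push south push south push dog dog push dog push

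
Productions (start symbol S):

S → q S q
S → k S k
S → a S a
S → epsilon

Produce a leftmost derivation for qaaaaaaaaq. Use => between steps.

S => qSq => qaSaq => qaaSaaq => qaaaSaaaq => qaaaaSaaaaq => qaaaaaaaaq

S => qSq   [S → q S q]
qSq => qaSaq   [S → a S a]
qaSaq => qaaSaaq   [S → a S a]
qaaSaaq => qaaaSaaaq   [S → a S a]
qaaaSaaaq => qaaaaSaaaaq   [S → a S a]
qaaaaSaaaaq => qaaaaaaaaq   [S → epsilon]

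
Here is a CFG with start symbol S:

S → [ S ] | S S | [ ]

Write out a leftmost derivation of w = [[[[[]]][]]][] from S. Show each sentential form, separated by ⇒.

S ⇒ SS   [S → S S]
SS ⇒ [S]S   [S → [ S ]]
[S]S ⇒ [[S]]S   [S → [ S ]]
[[S]]S ⇒ [[SS]]S   [S → S S]
[[SS]]S ⇒ [[[S]S]]S   [S → [ S ]]
[[[S]S]]S ⇒ [[[[S]]S]]S   [S → [ S ]]
[[[[S]]S]]S ⇒ [[[[[]]]S]]S   [S → [ ]]
[[[[[]]]S]]S ⇒ [[[[[]]][]]]S   [S → [ ]]
[[[[[]]][]]]S ⇒ [[[[[]]][]]][]   [S → [ ]]

S⇒SS⇒[S]S⇒[[S]]S⇒[[SS]]S⇒[[[S]S]]S⇒[[[[S]]S]]S⇒[[[[[]]]S]]S⇒[[[[[]]][]]]S⇒[[[[[]]][]]][]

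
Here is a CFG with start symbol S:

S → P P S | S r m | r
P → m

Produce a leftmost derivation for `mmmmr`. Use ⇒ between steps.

S ⇒ PPS   [S → P P S]
PPS ⇒ mPS   [P → m]
mPS ⇒ mmS   [P → m]
mmS ⇒ mmPPS   [S → P P S]
mmPPS ⇒ mmmPS   [P → m]
mmmPS ⇒ mmmmS   [P → m]
mmmmS ⇒ mmmmr   [S → r]

S ⇒ PPS ⇒ mPS ⇒ mmS ⇒ mmPPS ⇒ mmmPS ⇒ mmmmS ⇒ mmmmr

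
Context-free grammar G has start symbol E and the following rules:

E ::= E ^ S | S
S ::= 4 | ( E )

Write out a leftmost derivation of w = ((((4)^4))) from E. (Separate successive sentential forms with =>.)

E => S   [E ::= S]
S => (E)   [S ::= ( E )]
(E) => (S)   [E ::= S]
(S) => ((E))   [S ::= ( E )]
((E)) => ((S))   [E ::= S]
((S)) => (((E)))   [S ::= ( E )]
(((E))) => (((E^S)))   [E ::= E ^ S]
(((E^S))) => (((S^S)))   [E ::= S]
(((S^S))) => ((((E)^S)))   [S ::= ( E )]
((((E)^S))) => ((((S)^S)))   [E ::= S]
((((S)^S))) => ((((4)^S)))   [S ::= 4]
((((4)^S))) => ((((4)^4)))   [S ::= 4]

E => S => (E) => (S) => ((E)) => ((S)) => (((E))) => (((E^S))) => (((S^S))) => ((((E)^S))) => ((((S)^S))) => ((((4)^S))) => ((((4)^4)))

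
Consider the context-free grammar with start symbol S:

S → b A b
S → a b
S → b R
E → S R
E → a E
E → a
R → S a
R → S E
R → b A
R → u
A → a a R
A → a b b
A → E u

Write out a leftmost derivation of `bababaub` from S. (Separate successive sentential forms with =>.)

S => bAb => bEub => bSRub => babRub => babSaub => bababaub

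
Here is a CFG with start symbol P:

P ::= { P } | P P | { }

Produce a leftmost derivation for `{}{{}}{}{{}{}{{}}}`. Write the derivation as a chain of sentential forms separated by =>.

P => PP   [P ::= P P]
PP => {}P   [P ::= { }]
{}P => {}PP   [P ::= P P]
{}PP => {}{P}P   [P ::= { P }]
{}{P}P => {}{{}}P   [P ::= { }]
{}{{}}P => {}{{}}PP   [P ::= P P]
{}{{}}PP => {}{{}}{}P   [P ::= { }]
{}{{}}{}P => {}{{}}{}{P}   [P ::= { P }]
{}{{}}{}{P} => {}{{}}{}{PP}   [P ::= P P]
{}{{}}{}{PP} => {}{{}}{}{{}P}   [P ::= { }]
{}{{}}{}{{}P} => {}{{}}{}{{}PP}   [P ::= P P]
{}{{}}{}{{}PP} => {}{{}}{}{{}{}P}   [P ::= { }]
{}{{}}{}{{}{}P} => {}{{}}{}{{}{}{P}}   [P ::= { P }]
{}{{}}{}{{}{}{P}} => {}{{}}{}{{}{}{{}}}   [P ::= { }]

P => PP => {}P => {}PP => {}{P}P => {}{{}}P => {}{{}}PP => {}{{}}{}P => {}{{}}{}{P} => {}{{}}{}{PP} => {}{{}}{}{{}P} => {}{{}}{}{{}PP} => {}{{}}{}{{}{}P} => {}{{}}{}{{}{}{P}} => {}{{}}{}{{}{}{{}}}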